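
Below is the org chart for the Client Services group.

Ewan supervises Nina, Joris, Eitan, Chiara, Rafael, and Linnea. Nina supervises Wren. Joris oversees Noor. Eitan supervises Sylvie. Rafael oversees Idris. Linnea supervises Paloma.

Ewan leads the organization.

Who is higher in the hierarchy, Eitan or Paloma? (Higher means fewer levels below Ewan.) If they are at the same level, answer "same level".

Eitan is 1 level below Ewan; Paloma is 2. Eitan is higher.

Eitan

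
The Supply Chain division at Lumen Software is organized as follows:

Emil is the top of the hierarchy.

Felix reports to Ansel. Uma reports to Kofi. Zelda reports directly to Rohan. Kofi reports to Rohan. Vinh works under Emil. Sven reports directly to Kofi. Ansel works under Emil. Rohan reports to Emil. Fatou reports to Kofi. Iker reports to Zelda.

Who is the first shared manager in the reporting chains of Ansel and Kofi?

Ansel's chain of managers is Emil. Kofi's chain of managers is Rohan, Emil. The first manager that appears in both chains is Emil.

Emil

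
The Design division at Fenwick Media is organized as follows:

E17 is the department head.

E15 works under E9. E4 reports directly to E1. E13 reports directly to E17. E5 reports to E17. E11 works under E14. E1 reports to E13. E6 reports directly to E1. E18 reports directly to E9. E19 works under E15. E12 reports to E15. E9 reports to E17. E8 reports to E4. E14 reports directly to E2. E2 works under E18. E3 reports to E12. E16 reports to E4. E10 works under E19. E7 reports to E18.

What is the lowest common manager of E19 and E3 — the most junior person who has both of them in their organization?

E15

E19's chain of managers is E15, E9, E17. E3's chain of managers is E12, E15, E9, E17. The first manager that appears in both chains is E15.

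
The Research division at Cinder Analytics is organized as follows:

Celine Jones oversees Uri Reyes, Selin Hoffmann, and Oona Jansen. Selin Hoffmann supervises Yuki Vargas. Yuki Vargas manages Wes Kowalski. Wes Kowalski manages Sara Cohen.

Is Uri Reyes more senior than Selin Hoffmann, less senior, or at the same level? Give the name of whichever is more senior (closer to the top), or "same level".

Both Uri Reyes and Selin Hoffmann are 1 level below Celine Jones.

same level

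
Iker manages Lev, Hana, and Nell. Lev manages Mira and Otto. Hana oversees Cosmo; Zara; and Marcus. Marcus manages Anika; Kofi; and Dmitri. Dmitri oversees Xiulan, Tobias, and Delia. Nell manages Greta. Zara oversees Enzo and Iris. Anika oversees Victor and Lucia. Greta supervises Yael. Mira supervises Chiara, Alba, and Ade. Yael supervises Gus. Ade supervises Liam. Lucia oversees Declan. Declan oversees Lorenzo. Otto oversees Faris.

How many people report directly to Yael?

Yael directly manages Gus. That is 1 direct report.

1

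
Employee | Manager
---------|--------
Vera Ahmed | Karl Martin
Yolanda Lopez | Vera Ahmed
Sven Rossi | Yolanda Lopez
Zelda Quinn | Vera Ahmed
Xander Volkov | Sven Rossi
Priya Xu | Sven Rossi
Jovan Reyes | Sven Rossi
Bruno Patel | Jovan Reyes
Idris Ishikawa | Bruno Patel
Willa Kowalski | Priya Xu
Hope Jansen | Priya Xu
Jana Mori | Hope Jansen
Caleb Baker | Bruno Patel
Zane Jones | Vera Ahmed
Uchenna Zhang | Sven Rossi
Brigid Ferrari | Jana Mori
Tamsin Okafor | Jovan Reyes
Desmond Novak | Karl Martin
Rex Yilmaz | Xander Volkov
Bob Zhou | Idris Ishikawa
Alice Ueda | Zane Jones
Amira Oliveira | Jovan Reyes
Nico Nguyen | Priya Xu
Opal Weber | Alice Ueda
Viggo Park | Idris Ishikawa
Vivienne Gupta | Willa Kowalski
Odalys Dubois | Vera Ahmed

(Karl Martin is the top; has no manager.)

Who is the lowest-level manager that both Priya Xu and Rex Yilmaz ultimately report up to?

Sven Rossi

Priya Xu's chain of managers is Sven Rossi, Yolanda Lopez, Vera Ahmed, Karl Martin. Rex Yilmaz's chain of managers is Xander Volkov, Sven Rossi, Yolanda Lopez, Vera Ahmed, Karl Martin. The first manager that appears in both chains is Sven Rossi.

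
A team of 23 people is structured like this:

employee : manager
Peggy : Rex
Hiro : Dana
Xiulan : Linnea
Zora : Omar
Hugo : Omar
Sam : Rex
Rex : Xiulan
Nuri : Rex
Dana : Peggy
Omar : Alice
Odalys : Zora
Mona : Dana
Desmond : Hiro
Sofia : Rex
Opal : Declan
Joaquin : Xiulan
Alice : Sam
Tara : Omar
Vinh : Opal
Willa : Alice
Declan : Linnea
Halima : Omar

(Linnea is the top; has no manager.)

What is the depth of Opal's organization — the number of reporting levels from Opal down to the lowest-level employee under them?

The longest chain under Opal runs Opal → Vinh, which is 1 level below Opal.

1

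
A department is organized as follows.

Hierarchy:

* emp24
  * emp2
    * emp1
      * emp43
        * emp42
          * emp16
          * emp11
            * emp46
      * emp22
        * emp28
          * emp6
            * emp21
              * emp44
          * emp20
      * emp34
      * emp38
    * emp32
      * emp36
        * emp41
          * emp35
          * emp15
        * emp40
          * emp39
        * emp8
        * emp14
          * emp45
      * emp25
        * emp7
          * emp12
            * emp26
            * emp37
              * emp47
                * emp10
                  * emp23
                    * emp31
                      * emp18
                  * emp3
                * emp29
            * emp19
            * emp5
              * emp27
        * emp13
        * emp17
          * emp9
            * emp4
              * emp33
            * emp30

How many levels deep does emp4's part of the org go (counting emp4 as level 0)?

The longest chain under emp4 runs emp4 → emp33, which is 1 level below emp4.

1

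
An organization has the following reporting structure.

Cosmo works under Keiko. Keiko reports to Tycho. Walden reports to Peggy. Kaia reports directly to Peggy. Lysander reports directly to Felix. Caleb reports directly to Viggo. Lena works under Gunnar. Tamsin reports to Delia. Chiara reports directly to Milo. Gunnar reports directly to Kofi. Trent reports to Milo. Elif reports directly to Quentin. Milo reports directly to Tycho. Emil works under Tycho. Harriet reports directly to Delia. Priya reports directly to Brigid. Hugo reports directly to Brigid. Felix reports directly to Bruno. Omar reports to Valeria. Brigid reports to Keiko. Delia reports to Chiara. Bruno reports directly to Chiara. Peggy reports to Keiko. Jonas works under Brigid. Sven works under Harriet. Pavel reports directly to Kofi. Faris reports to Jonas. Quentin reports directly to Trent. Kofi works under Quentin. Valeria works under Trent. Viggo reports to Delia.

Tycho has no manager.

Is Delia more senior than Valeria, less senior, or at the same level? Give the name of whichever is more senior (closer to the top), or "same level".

same level

Both Delia and Valeria are 3 levels below Tycho.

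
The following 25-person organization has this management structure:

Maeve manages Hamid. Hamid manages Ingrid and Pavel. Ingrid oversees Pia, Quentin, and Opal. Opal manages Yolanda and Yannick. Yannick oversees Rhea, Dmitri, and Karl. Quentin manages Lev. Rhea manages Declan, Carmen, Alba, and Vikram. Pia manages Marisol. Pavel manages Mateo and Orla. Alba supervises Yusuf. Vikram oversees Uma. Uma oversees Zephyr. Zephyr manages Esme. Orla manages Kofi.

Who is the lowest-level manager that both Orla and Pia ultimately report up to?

Hamid

Orla's chain of managers is Pavel, Hamid, Maeve. Pia's chain of managers is Ingrid, Hamid, Maeve. The first manager that appears in both chains is Hamid.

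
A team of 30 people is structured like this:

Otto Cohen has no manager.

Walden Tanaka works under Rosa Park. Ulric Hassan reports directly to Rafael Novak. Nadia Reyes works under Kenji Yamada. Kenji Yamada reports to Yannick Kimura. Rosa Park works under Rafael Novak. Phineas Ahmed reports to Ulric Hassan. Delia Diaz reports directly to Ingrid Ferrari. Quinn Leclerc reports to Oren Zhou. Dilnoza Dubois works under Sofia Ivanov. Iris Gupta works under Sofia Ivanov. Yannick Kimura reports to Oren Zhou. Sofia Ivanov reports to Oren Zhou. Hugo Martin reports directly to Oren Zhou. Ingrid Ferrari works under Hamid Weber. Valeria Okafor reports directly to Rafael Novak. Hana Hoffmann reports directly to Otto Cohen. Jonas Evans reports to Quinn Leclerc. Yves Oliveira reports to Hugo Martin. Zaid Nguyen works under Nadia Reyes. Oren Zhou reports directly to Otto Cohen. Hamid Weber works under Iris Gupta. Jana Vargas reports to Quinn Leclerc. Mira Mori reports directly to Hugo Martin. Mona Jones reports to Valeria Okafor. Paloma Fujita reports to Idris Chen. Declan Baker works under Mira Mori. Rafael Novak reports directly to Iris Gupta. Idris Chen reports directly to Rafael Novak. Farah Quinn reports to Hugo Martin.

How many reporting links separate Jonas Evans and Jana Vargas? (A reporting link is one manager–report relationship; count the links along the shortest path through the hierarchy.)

2

Jonas Evans is 1 level below Quinn Leclerc, and Jana Vargas is 1 level below Quinn Leclerc (their lowest common manager). The shortest path runs up from Jonas Evans to Quinn Leclerc and back down to Jana Vargas: 1 + 1 = 2 links.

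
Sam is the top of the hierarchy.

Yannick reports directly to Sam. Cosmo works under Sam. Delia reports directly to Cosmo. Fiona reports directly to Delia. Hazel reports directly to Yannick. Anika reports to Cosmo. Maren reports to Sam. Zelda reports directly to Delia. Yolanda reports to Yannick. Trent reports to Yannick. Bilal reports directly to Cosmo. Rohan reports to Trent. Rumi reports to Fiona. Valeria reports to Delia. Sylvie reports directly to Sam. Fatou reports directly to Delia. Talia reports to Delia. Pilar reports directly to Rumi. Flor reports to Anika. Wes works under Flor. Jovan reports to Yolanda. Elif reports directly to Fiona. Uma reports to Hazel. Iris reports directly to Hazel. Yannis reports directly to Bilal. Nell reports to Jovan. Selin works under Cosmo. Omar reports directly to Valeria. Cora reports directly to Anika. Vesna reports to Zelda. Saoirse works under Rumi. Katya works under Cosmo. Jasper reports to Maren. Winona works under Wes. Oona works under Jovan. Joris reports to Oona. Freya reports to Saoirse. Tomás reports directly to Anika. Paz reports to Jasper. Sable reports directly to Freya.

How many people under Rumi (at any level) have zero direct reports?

The people in Rumi's organization with no one reporting to them are Sable, Pilar. That is 2.

2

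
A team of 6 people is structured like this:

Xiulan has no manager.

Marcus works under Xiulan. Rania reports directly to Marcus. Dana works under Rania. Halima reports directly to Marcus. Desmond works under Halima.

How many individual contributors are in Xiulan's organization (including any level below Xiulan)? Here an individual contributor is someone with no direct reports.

2

The people in Xiulan's organization with no one reporting to them are Desmond, Dana. That is 2.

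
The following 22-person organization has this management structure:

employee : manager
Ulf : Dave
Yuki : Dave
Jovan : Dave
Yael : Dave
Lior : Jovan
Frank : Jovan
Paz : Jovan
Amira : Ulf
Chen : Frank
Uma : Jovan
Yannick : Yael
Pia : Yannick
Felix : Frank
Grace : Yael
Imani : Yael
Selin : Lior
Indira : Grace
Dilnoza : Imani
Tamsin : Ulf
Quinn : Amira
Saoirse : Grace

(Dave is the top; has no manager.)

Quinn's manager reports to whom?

Ulf

Quinn reports to Amira, and Amira reports to Ulf. So Quinn's skip-level manager is Ulf.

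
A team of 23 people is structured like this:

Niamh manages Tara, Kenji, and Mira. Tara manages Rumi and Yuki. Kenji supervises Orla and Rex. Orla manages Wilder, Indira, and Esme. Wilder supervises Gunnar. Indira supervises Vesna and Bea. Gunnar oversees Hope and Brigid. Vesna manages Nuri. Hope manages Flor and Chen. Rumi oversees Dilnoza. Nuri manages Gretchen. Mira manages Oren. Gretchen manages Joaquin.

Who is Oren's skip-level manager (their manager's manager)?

Niamh

Oren reports to Mira, and Mira reports to Niamh. So Oren's skip-level manager is Niamh.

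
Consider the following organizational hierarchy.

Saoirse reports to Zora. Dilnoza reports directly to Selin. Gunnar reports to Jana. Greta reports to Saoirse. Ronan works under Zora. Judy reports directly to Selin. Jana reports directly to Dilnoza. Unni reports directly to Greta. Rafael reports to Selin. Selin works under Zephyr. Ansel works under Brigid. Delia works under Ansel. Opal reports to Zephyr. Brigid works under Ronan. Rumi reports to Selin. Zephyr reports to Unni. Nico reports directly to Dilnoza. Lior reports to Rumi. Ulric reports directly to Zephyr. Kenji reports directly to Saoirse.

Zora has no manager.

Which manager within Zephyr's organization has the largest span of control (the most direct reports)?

Direct-report counts within Zephyr's organization: Zephyr has 3; Selin has 4; Dilnoza has 2; Jana has 1; Rumi has 1. The largest is 4, held by Selin.

Selin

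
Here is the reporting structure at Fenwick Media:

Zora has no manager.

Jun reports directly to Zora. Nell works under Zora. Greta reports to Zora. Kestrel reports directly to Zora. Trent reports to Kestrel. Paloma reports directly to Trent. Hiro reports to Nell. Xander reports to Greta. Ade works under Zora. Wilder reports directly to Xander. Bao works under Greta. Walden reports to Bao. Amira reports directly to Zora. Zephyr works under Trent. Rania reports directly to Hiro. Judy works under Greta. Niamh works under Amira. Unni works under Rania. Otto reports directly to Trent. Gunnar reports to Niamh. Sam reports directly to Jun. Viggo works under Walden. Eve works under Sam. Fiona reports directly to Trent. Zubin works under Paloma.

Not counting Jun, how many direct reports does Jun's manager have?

Jun reports to Zora. Zora's other direct reports are Nell, Greta, Kestrel, Ade, Amira — 5 peers.

5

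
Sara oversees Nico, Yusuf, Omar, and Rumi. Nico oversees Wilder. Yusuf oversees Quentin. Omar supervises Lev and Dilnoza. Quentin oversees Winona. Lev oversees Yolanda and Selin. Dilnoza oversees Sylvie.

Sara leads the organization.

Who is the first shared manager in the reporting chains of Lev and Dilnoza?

Lev's chain of managers is Omar, Sara. Dilnoza's chain of managers is Omar, Sara. The first manager that appears in both chains is Omar.

Omar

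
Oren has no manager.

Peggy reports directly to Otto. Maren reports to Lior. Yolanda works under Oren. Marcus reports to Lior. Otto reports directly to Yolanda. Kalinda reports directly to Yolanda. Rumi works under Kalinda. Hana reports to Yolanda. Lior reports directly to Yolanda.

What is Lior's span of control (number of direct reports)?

Lior directly manages Maren, Marcus. That is 2 direct reports.

2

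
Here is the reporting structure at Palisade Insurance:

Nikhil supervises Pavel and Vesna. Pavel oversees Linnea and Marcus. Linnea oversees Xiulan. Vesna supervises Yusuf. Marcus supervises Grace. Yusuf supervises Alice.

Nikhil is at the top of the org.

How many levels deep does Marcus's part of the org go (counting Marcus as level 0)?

The longest chain under Marcus runs Marcus → Grace, which is 1 level below Marcus.

1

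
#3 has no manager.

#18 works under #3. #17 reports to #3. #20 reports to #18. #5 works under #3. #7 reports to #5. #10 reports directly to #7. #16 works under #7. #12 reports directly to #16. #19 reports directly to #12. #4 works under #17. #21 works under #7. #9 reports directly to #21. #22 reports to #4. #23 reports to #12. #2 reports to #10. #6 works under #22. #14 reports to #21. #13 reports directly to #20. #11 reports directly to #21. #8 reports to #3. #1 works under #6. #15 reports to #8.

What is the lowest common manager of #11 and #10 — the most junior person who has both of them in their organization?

#11's chain of managers is #21, #7, #5, #3. #10's chain of managers is #7, #5, #3. The first manager that appears in both chains is #7.

#7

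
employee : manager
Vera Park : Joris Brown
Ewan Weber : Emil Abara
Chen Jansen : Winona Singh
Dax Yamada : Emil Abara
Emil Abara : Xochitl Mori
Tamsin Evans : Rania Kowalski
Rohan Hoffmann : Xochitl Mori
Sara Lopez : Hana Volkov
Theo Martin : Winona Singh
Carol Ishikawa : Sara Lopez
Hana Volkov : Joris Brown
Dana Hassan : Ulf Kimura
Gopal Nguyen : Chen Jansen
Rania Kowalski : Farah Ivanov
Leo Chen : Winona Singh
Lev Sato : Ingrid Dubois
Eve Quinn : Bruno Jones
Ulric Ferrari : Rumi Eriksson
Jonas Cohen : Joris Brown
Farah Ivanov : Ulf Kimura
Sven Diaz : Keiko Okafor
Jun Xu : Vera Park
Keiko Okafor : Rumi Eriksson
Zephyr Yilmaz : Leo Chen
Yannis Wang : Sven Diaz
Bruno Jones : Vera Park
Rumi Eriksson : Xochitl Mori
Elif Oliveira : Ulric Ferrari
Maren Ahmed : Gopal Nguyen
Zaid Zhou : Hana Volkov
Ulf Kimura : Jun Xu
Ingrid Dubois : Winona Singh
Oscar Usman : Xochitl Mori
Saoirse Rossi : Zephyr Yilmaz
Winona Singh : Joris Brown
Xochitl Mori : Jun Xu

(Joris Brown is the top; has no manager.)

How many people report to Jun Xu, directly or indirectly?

Jun Xu directly manages Xochitl Mori, Ulf Kimura. Under Xochitl Mori: Rohan Hoffmann, Emil Abara, Ewan Weber, Dax Yamada, Rumi Eriksson, Keiko Okafor, Sven Diaz, Yannis Wang, Ulric Ferrari, Elif Oliveira, Oscar Usman (11). Under Ulf Kimura: Dana Hassan, Farah Ivanov, Rania Kowalski, Tamsin Evans (4). So Jun Xu's organization is 2 direct reports plus everyone under them: 12 + 5 = 17.

17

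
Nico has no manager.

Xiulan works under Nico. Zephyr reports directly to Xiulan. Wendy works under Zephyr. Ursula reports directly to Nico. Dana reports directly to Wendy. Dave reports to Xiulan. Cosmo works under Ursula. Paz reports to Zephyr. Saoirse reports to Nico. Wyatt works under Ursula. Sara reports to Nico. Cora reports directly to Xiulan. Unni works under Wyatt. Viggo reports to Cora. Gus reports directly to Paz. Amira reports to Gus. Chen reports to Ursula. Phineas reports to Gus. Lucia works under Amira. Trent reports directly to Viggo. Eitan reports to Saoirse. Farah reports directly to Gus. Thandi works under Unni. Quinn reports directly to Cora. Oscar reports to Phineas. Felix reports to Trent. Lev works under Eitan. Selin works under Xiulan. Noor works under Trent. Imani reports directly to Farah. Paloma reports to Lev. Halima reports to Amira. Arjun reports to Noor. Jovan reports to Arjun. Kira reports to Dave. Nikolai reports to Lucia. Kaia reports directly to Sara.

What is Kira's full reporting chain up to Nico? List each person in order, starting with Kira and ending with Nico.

Kira reports to Dave. Dave reports to Xiulan. Xiulan reports to Nico. Nico is at the top.

Kira -> Dave -> Xiulan -> Nico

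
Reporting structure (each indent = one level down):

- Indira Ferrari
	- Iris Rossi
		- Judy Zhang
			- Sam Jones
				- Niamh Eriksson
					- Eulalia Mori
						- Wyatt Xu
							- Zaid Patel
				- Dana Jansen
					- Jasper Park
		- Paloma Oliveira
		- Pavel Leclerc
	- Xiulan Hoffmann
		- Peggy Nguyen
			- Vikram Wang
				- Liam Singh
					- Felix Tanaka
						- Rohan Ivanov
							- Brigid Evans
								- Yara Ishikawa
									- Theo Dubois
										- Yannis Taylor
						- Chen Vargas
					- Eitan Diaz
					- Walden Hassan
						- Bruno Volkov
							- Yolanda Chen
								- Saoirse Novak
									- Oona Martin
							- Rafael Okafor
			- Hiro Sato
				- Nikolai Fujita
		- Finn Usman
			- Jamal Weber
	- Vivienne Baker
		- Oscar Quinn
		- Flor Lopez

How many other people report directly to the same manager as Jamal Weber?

0

Jamal Weber reports to Finn Usman, and Finn Usman has no other direct reports. Jamal Weber has 0 peers.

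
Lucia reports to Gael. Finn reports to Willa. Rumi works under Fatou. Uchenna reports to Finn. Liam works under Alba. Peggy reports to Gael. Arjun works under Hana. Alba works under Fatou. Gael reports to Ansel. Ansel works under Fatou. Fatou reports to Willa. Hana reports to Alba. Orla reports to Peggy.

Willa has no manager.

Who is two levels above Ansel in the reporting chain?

Ansel reports to Fatou, and Fatou reports to Willa. So Ansel's skip-level manager is Willa.

Willa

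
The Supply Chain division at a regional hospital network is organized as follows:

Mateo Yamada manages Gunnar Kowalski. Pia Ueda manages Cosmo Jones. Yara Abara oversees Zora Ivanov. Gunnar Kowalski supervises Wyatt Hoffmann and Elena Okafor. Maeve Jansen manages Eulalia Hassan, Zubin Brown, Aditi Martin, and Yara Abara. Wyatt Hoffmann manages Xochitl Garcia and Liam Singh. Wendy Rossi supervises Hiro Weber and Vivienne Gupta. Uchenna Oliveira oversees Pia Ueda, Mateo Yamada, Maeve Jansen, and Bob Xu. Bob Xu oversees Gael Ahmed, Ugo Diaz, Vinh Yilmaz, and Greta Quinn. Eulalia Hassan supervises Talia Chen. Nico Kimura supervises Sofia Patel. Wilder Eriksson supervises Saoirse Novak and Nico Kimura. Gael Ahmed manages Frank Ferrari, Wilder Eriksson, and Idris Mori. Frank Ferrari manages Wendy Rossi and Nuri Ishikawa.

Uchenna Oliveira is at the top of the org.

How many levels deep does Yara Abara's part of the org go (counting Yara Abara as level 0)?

1

The longest chain under Yara Abara runs Yara Abara → Zora Ivanov, which is 1 level below Yara Abara.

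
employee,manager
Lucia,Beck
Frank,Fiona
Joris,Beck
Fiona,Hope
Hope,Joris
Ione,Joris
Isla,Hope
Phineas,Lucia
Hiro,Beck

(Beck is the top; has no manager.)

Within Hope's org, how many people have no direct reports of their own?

2

The people in Hope's organization with no one reporting to them are Frank, Isla. That is 2.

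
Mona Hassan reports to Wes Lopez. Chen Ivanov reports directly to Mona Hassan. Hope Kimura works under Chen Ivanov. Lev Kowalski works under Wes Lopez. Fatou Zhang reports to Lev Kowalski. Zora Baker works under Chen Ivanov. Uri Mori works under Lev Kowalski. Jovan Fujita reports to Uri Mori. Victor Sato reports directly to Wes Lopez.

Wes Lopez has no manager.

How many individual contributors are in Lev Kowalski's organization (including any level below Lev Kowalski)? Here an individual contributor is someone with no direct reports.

The people in Lev Kowalski's organization with no one reporting to them are Jovan Fujita, Fatou Zhang. That is 2.

2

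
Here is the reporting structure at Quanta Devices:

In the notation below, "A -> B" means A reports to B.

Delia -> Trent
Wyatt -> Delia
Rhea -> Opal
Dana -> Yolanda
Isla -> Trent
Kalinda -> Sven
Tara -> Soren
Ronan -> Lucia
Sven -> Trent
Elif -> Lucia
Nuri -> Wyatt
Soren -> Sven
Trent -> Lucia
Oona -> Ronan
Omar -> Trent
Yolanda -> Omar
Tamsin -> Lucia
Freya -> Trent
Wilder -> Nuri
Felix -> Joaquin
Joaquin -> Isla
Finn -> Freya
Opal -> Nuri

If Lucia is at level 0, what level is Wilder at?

5

Chain from Wilder up to Lucia: Wilder → Nuri → Wyatt → Delia → Trent → Lucia. That is 5 steps up, so Wilder is 5 levels below Lucia.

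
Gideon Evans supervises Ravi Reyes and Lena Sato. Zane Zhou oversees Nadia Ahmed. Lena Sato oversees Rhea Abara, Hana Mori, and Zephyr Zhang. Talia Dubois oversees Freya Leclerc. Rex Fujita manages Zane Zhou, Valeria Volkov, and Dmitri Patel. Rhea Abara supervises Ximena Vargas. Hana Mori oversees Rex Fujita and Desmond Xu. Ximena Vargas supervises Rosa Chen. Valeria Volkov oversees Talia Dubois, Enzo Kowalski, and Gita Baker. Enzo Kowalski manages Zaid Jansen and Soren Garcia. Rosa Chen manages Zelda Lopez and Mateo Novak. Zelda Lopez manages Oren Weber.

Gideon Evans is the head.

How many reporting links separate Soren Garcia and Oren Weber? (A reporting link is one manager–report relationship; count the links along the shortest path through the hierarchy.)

10

Soren Garcia is 5 levels below Lena Sato, and Oren Weber is 5 levels below Lena Sato (their lowest common manager). The shortest path runs up from Soren Garcia to Lena Sato and back down to Oren Weber: 5 + 5 = 10 links.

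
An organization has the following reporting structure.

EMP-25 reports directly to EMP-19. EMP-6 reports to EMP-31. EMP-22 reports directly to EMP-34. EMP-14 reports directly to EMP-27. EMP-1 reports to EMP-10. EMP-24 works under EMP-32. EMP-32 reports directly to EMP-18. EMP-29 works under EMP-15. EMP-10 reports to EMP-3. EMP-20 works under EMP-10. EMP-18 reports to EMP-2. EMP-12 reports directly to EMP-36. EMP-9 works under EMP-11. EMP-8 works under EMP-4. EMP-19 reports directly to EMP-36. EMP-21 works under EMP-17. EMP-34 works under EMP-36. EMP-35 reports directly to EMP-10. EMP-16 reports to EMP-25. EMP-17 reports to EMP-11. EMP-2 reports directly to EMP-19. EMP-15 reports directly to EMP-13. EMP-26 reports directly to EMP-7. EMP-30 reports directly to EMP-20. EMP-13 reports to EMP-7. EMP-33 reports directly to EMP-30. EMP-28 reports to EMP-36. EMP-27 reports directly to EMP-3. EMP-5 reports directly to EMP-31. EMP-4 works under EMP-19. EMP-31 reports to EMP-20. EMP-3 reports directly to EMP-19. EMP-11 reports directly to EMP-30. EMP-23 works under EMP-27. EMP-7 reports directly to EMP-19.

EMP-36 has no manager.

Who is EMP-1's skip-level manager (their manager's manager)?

EMP-3

EMP-1 reports to EMP-10, and EMP-10 reports to EMP-3. So EMP-1's skip-level manager is EMP-3.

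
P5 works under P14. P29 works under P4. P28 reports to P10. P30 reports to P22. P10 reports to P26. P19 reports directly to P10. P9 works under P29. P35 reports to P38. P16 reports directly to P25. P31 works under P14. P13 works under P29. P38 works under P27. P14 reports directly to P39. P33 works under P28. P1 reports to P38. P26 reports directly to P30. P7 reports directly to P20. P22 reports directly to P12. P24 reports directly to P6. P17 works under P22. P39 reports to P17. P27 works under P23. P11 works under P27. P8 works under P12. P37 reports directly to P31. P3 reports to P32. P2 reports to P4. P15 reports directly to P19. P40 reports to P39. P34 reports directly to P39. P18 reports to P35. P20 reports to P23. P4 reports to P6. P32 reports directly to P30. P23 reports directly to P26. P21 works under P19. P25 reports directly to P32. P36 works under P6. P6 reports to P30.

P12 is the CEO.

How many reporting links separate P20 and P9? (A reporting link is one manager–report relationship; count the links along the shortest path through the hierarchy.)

P20 is 3 levels below P30, and P9 is 4 levels below P30 (their lowest common manager). The shortest path runs up from P20 to P30 and back down to P9: 3 + 4 = 7 links.

7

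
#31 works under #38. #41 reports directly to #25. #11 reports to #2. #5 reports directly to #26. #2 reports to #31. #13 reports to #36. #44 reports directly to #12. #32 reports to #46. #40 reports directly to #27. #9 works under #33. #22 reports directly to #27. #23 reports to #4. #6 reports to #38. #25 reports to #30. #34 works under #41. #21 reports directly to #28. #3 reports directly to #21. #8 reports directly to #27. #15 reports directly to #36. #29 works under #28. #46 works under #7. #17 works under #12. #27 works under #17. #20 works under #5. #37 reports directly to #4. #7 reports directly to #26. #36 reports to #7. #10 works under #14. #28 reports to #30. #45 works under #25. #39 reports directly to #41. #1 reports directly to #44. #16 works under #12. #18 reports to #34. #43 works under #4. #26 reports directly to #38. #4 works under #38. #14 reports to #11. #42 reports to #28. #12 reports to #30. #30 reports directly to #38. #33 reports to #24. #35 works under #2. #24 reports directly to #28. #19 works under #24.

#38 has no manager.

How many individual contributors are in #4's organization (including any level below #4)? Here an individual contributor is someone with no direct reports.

3

The people in #4's organization with no one reporting to them are #43, #23, #37. That is 3.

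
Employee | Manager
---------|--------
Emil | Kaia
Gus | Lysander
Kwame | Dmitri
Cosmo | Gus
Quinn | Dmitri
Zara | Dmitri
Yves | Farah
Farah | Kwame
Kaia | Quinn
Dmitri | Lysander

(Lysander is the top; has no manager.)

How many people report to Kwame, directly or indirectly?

Kwame directly manages Farah. Under Farah: Yves (1). That's 2 in total.

2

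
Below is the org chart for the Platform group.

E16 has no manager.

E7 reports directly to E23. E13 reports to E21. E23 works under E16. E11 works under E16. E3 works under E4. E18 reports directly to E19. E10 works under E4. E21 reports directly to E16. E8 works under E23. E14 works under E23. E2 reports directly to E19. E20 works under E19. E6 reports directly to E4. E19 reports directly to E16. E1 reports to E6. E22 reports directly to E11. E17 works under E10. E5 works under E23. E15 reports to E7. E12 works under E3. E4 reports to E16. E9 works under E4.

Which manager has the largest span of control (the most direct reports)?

Direct-report counts: E16 has 5; E19 has 3; E11 has 1; E23 has 4; E7 has 1; E21 has 1; E4 has 4; E6 has 1; E10 has 1; E3 has 1. The largest is 5, held by E16.

E16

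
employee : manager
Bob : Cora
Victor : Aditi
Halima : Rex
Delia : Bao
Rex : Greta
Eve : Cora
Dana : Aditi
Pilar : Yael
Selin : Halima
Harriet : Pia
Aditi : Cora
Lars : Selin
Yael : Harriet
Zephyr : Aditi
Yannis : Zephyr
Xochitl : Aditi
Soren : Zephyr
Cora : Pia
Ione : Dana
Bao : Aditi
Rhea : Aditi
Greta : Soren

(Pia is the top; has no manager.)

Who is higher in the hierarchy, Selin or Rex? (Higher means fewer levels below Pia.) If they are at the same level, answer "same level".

Selin is 8 levels below Pia; Rex is 6. Rex is higher.

Rex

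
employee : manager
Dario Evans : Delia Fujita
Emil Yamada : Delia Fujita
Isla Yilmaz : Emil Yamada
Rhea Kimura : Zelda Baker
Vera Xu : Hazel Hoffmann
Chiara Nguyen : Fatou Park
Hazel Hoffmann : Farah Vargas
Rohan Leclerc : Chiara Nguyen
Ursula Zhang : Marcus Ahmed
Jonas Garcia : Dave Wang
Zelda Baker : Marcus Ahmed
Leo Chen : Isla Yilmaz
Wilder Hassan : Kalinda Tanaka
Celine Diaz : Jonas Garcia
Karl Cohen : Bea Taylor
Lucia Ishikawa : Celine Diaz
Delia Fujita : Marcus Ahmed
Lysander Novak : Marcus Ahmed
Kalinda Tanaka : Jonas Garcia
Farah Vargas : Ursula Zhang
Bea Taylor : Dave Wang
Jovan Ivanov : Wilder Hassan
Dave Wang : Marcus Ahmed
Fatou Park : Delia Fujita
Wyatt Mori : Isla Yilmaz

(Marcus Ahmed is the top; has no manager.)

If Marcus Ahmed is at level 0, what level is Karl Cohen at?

Chain from Karl Cohen up to Marcus Ahmed: Karl Cohen → Bea Taylor → Dave Wang → Marcus Ahmed. That is 3 steps up, so Karl Cohen is 3 levels below Marcus Ahmed.

3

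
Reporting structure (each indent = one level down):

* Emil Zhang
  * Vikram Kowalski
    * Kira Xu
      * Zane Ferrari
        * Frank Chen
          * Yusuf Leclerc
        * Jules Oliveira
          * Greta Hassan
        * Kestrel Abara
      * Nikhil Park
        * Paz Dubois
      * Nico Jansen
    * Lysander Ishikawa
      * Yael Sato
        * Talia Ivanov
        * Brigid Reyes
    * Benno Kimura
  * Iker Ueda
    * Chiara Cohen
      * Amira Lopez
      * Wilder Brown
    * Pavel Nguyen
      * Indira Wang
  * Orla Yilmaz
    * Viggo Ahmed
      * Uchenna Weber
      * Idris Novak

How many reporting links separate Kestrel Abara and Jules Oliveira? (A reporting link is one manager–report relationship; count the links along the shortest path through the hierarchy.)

Kestrel Abara is 1 level below Zane Ferrari, and Jules Oliveira is 1 level below Zane Ferrari (their lowest common manager). The shortest path runs up from Kestrel Abara to Zane Ferrari and back down to Jules Oliveira: 1 + 1 = 2 links.

2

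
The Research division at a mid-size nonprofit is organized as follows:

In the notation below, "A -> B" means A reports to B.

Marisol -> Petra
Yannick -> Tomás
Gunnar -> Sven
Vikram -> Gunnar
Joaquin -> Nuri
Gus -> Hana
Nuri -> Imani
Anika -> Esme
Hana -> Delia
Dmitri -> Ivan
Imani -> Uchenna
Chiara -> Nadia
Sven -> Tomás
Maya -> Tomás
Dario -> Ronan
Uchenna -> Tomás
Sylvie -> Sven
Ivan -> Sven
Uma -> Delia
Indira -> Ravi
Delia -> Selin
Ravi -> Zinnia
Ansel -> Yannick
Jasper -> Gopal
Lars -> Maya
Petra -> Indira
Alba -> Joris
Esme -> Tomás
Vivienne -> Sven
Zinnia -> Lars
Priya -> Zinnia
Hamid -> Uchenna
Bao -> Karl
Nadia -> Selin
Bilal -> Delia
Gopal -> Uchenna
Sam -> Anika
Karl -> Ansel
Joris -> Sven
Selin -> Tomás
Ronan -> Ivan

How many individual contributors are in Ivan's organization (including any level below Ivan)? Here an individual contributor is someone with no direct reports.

2

The people in Ivan's organization with no one reporting to them are Dmitri, Dario. That is 2.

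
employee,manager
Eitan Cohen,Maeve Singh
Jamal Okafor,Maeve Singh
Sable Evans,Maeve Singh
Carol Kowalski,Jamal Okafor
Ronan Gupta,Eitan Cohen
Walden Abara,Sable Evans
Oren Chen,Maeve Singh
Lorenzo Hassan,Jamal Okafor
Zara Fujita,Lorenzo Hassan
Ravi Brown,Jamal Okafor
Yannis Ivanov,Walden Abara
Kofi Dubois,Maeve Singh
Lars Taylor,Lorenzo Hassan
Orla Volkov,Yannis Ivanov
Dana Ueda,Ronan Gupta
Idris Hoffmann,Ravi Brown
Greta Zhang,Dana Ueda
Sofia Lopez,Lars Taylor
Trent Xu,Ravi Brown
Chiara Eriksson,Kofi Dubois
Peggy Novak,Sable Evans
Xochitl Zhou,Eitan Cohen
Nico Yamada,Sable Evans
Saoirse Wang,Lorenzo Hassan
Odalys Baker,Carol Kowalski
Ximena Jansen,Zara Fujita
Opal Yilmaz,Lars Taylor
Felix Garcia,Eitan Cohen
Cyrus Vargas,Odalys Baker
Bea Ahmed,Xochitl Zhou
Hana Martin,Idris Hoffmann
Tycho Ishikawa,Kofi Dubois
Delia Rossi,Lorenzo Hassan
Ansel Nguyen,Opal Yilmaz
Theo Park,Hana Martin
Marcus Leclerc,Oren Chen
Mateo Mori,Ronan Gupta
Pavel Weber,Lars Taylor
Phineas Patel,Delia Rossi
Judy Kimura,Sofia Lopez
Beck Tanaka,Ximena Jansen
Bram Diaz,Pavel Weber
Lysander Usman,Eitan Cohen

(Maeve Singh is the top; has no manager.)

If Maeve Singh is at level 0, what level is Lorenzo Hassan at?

2

Chain from Lorenzo Hassan up to Maeve Singh: Lorenzo Hassan → Jamal Okafor → Maeve Singh. That is 2 steps up, so Lorenzo Hassan is 2 levels below Maeve Singh.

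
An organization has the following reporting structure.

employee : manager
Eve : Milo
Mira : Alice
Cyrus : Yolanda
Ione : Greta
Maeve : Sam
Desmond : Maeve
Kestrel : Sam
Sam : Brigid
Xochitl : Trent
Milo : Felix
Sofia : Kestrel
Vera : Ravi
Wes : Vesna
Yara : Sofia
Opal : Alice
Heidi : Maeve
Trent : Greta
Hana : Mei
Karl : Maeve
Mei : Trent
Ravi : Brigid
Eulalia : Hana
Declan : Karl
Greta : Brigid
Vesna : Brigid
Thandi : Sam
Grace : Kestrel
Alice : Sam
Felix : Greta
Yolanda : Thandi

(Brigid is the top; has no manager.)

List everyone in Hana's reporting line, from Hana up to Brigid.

Hana reports to Mei. Mei reports to Trent. Trent reports to Greta. Greta reports to Brigid. Brigid is at the top.

Hana -> Mei -> Trent -> Greta -> Brigid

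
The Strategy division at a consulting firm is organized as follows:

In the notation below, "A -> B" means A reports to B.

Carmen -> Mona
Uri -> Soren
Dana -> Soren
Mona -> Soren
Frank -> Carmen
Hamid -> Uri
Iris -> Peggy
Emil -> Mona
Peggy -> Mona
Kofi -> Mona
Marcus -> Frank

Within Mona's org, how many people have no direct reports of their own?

The people in Mona's organization with no one reporting to them are Emil, Kofi, Marcus, Iris. That is 4.

4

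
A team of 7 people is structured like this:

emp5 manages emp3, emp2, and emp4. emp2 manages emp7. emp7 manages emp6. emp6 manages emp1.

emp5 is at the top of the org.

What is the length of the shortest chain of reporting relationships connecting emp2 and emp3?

2

emp2 is 1 level below emp5, and emp3 is 1 level below emp5 (their lowest common manager). The shortest path runs up from emp2 to emp5 and back down to emp3: 1 + 1 = 2 links.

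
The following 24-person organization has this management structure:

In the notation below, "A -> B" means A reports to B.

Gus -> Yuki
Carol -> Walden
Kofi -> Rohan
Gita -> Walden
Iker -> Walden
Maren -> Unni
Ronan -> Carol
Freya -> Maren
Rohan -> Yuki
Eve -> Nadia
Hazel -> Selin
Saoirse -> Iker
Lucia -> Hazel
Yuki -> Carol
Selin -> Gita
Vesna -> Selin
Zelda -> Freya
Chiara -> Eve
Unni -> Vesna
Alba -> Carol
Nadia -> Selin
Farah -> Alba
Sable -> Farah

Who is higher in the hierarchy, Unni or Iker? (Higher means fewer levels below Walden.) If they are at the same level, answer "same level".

Iker

Unni is 4 levels below Walden; Iker is 1. Iker is higher.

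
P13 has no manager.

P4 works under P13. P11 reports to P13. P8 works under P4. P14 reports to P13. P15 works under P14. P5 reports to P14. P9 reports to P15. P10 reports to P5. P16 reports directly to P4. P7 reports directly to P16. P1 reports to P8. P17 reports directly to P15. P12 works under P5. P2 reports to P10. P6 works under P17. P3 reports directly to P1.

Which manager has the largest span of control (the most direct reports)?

Direct-report counts: P13 has 3; P14 has 2; P5 has 2; P10 has 1; P15 has 2; P17 has 1; P4 has 2; P16 has 1; P8 has 1; P1 has 1. The largest is 3, held by P13.

P13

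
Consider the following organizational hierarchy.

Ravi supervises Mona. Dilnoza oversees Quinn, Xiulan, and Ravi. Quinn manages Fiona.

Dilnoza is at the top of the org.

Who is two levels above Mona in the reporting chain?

Mona reports to Ravi, and Ravi reports to Dilnoza. So Mona's skip-level manager is Dilnoza.

Dilnoza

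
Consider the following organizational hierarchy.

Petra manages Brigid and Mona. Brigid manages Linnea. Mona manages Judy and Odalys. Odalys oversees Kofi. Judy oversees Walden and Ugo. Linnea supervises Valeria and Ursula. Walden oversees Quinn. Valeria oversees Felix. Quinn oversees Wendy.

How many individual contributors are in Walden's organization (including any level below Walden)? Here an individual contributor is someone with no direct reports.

1

The only person in Walden's organization with no one reporting to them is Wendy. That is 1.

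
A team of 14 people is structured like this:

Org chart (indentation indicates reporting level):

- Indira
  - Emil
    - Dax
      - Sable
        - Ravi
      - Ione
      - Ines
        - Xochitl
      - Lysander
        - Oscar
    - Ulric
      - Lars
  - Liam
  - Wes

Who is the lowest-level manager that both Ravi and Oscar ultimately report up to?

Ravi's chain of managers is Sable, Dax, Emil, Indira. Oscar's chain of managers is Lysander, Dax, Emil, Indira. The first manager that appears in both chains is Dax.

Dax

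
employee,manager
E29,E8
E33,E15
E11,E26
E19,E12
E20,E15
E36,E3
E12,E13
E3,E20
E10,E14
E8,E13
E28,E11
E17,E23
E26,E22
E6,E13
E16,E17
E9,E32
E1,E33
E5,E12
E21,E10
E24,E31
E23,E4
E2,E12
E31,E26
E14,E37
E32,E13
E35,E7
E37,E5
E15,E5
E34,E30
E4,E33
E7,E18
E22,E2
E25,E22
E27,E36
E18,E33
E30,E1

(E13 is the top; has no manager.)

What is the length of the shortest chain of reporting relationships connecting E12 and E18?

4

E18 is in E12's organization: the chain from E18 up to E12 is E18 → E33 → E15 → E5 → E12, which is 4 links.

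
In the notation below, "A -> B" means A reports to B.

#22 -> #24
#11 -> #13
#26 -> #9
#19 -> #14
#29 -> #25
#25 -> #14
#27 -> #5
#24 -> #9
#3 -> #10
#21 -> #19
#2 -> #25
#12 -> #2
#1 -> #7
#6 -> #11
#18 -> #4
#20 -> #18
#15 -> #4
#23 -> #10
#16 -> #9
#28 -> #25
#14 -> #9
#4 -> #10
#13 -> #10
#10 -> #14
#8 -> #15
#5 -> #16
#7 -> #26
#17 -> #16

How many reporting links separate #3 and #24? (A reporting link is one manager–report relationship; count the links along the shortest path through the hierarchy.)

4

#3 is 3 levels below #9, and #24 is 1 level below #9 (their lowest common manager). The shortest path runs up from #3 to #9 and back down to #24: 3 + 1 = 4 links.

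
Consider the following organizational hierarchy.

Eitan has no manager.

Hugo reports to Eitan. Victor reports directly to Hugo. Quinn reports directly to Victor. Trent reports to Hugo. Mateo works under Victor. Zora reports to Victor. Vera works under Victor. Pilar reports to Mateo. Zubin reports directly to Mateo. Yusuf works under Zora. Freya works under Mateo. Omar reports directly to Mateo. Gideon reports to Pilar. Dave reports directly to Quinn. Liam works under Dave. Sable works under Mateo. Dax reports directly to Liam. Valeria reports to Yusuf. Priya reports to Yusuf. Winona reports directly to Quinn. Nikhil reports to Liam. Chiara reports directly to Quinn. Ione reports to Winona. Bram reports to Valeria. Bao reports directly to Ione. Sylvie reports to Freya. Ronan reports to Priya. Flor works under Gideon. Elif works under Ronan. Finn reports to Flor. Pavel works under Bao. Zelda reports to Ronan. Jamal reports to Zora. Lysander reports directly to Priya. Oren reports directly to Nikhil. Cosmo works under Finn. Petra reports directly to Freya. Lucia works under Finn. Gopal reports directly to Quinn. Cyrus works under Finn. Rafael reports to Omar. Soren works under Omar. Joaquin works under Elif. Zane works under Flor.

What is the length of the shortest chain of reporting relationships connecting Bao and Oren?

7

Bao is 3 levels below Quinn, and Oren is 4 levels below Quinn (their lowest common manager). The shortest path runs up from Bao to Quinn and back down to Oren: 3 + 4 = 7 links.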